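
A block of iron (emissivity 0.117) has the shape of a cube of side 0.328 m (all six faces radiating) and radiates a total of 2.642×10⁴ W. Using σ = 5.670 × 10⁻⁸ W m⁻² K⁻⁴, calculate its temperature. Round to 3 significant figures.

T ≈ 1.58×10³ K

Area A = 6s² = 6×(0.328 m)² = 0.645504 m².
P = εσAT⁴ ⇒ T = (P/(εσA))^(1/4) = (2.642×10⁴/(0.117×5.670×10⁻⁸×0.645504))^(1/4) = 1.58×10³ K.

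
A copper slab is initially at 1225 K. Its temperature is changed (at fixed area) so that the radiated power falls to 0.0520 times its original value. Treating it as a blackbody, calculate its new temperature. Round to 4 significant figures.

T₂ ≈ 585.0 K

P ∝ T⁴, so T₂/T₁ = (P₂/P₁)^(1/4) = (0.0520)^(1/4) = 0.477530.
T₂ = 1225 × 0.477530 = 585.0 K.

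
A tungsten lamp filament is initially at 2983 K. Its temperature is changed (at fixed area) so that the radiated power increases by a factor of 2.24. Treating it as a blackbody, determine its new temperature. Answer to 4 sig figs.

T₂ ≈ 3649 K

P ∝ T⁴, so T₂/T₁ = (P₂/P₁)^(1/4) = (2.24)^(1/4) = 1.22338.
T₂ = 2983 × 1.22338 = 3649 K.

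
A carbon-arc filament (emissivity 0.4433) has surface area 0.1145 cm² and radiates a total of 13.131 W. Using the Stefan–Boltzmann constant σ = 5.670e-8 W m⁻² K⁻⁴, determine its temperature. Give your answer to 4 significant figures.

Area A = 0.1145 cm² = 1.145×10⁻⁵ m².
P = εσAT⁴ ⇒ T = (P/(εσA))^(1/4) = (13.131/(0.4433×5.670×10⁻⁸×1.145×10⁻⁵))^(1/4) = 2599 K.

T ≈ 2599 K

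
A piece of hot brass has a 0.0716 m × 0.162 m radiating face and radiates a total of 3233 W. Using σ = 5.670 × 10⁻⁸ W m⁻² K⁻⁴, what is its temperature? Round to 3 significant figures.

Area A = 0.0716 × 0.162 = 0.0115992 m².
P = σAT⁴ ⇒ T = (P/(σA))^(1/4) = (3233/(5.670×10⁻⁸×0.0115992))^(1/4) = 1.49×10³ K.

T ≈ 1.49×10³ K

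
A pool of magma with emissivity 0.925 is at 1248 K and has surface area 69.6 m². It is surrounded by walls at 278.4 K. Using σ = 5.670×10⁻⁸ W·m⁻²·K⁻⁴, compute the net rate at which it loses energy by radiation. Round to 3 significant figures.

Area A = 69.6 m².
Net radiated power P_net = εσA(T⁴ − T₀⁴) = 0.925×5.670×10⁻⁸×69.6×(1248⁴ − 278.4⁴).
T⁴ − T₀⁴ = 2.42582×10¹² − 6.00727×10⁹ = 2.41981×10¹² K⁴, so P_net = 8.83×10⁶ W.

Net loss ≈ 8.83×10⁶ W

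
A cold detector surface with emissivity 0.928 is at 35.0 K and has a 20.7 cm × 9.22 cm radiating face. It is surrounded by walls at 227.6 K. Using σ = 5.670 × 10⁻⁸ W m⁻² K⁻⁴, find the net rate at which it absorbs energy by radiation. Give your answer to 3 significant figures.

Area A = 0.207 × 0.0922 = 0.0190854 m².
Net radiated power P_net = εσA(T⁴ − T₀⁴) = 0.928×5.670×10⁻⁸×0.0190854×(35.0⁴ − 227.6⁴).
T⁴ − T₀⁴ = 1.50062×10⁶ − 2.68342×10⁹ = -2.68192×10⁹ K⁴, so P_net = -2.69 W — negative, meaning a net gain of 2.69 W.

Net gain ≈ 2.69 W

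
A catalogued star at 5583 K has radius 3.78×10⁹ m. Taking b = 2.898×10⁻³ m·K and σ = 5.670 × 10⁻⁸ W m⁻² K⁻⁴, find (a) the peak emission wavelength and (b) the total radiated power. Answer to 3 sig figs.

λ_max ≈ 0.519 μm; P ≈ 9.89×10²⁷ W

(a) λ_max = b/T = 2.898×10⁻³/5583 = 5.191×10⁻⁷ m = 0.519 μm.
Surface area A = 4πR² = 4π(3.78×10⁹ m)² = 1.79553×10²⁰ m².
(b) P = σAT⁴ = 5.670×10⁻⁸×1.79553×10²⁰×(5583)⁴ = 9.89×10²⁷ W.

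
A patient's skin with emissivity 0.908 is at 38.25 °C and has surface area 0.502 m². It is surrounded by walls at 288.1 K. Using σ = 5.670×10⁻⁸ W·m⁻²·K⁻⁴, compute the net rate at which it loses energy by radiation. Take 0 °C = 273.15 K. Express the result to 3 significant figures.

Net loss ≈ 65.0 W

T = 38.25 °C + 273.15 = 311.40 K.
Area A = 0.502 m².
Net radiated power P_net = εσA(T⁴ − T₀⁴) = 0.908×5.670×10⁻⁸×0.502×(311.40⁴ − 288.1⁴).
T⁴ − T₀⁴ = 9.40317×10⁹ − 6.88927×10⁹ = 2.51390×10⁹ K⁴, so P_net = 65.0 W.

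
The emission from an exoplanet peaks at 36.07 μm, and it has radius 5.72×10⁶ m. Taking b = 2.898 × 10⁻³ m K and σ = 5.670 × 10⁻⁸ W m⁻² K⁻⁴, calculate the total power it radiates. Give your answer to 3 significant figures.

Wien's law: T = b/λ_max = 2.898×10⁻³/3.607×10⁻⁵ = 80.3438 K.
Surface area A = 4πR² = 4π(5.72×10⁶ m)² = 4.11152×10¹⁴ m².
Then P = σAT⁴ = 5.670×10⁻⁸×4.11152×10¹⁴×(80.3438)⁴ = 9.71×10¹⁴ W.

P ≈ 9.71×10¹⁴ W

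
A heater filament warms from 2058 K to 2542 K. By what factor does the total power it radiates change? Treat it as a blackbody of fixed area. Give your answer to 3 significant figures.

P₂/P₁ ≈ 2.33

P ∝ T⁴, so P₂/P₁ = (T₂/T₁)⁴ = (2542/2058)⁴ = (1.23518)⁴ = 2.33.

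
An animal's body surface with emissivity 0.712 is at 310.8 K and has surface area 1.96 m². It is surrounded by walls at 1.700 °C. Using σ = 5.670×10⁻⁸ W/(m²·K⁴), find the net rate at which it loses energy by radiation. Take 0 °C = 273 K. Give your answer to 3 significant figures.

Surroundings: T = 1.700 °C + 273 = 274.700 K.
Area A = 1.96 m².
Net radiated power P_net = εσA(T⁴ − T₀⁴) = 0.712×5.670×10⁻⁸×1.96×(310.8⁴ − 274.700⁴).
T⁴ − T₀⁴ = 9.33091×10⁹ − 5.69423×10⁹ = 3.63668×10⁹ K⁴, so P_net = 288 W.

Net loss ≈ 288 W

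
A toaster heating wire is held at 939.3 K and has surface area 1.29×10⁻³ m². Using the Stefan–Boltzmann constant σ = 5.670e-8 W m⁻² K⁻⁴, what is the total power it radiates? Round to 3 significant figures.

P ≈ 56.9 W

Area A = 1.29×10⁻³ m².
P = σAT⁴ = 5.670×10⁻⁸ × 1.29×10⁻³ × (939.3)⁴ = 56.9 W.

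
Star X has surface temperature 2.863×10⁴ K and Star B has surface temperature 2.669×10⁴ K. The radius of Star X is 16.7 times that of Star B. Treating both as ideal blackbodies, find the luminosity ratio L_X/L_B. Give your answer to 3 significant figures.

L_X/L_B ≈ 369

L ∝ R²T⁴, so L_X/L_B = (R_X/R_B)²(T_X/T_B)⁴ = (16.7)² × (2.863×10⁴/2.669×10⁴)⁴ = 278.89 × 1.32401 = 369.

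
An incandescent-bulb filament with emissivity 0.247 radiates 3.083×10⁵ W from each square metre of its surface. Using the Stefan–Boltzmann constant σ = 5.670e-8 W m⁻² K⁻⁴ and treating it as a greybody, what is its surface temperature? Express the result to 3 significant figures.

I = εσT⁴, so T = (I/εσ)^(1/4) = (3.083×10⁵/(0.247×5.670×10⁻⁸))^(1/4) = 2.17×10³ K.

T ≈ 2.17×10³ K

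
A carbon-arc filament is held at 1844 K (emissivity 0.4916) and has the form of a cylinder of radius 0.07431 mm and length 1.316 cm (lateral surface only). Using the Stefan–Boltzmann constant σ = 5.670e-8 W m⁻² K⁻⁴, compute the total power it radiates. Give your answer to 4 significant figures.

P ≈ 1.980 W

Lateral area A = 2πrL = 2π×7.431×10⁻⁵×0.01316 = 6.14445×10⁻⁶ m².
P = εσAT⁴ = 0.4916 × 5.670×10⁻⁸ × 6.14445×10⁻⁶ × (1844)⁴ = 1.980 W.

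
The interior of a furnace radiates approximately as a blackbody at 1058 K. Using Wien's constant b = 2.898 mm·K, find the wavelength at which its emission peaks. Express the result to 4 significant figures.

λ_max ≈ 2.739 μm

Wien's displacement law: λ_max = b/T = (2.898×10⁻³ m·K)/(1058 K) = 2.7391×10⁻⁶ m.
That is 2.739 μm, in the infrared range.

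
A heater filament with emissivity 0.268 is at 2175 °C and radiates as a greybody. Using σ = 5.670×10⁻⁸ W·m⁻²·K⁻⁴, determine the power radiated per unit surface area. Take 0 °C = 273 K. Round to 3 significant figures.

T = 2175 °C + 273 = 2448 K.
Stefan–Boltzmann: I = εσT⁴ = 0.268 × 5.670×10⁻⁸ × (2448)⁴ = 5.46×10⁵ W/m².

I ≈ 5.46×10⁵ W/m²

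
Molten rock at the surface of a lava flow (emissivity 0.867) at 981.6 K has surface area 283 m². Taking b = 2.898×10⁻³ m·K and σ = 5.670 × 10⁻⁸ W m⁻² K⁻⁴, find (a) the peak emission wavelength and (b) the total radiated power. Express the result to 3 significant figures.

(a) λ_max = b/T = 2.898×10⁻³/981.6 = 2.952×10⁻⁶ m = 2.95×10³ nm.
Area A = 283 m².
(b) P = εσAT⁴ = 0.867×5.670×10⁻⁸×283×(981.6)⁴ = 1.29×10⁷ W.

λ_max ≈ 2.95×10³ nm; P ≈ 1.29×10⁷ W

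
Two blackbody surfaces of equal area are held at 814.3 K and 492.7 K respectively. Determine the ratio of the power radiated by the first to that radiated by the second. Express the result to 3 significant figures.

With equal areas, P₁/P₂ = (T₁/T₂)⁴ = (814.3/492.7)⁴ = 7.46.

P₁/P₂ ≈ 7.46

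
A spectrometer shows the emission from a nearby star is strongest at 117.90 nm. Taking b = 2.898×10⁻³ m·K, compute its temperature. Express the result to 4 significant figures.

Wien's law gives T = b/λ_max = (2.898×10⁻³ m·K)/(1.1790×10⁻⁷ m) = 2.458×10⁴ K.

T ≈ 2.458×10⁴ K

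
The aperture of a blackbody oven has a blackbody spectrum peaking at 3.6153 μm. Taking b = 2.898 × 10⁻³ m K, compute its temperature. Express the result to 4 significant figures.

T ≈ 801.6 K

Wien's law gives T = b/λ_max = (2.898×10⁻³ m·K)/(3.6153×10⁻⁶ m) = 801.6 K.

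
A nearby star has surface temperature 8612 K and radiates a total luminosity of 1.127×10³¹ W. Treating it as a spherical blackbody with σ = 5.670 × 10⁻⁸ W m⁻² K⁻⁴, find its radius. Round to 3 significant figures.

R ≈ 5.36×10¹⁰ m

L = 4πR²σT⁴ ⇒ R = √(L/(4πσT⁴)).
σT⁴ = 3.11888×10⁸ W/m², so R = √(1.127×10³¹/(4π×3.11888×10⁸)) = 5.36×10¹⁰ m.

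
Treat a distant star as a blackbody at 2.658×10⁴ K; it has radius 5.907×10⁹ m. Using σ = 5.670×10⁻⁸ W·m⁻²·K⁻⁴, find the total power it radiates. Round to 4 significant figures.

Surface area A = 4πR² = 4π(5.907×10⁹ m)² = 4.38474×10²⁰ m².
P = σAT⁴ = 5.670×10⁻⁸ × 4.38474×10²⁰ × (2.658×10⁴)⁴ = 1.241×10³¹ W.

P ≈ 1.241×10³¹ W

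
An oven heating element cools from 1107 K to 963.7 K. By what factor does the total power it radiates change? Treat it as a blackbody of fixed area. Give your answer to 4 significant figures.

P₂/P₁ ≈ 0.5744

P ∝ T⁴, so P₂/P₁ = (T₂/T₁)⁴ = (963.7/1107)⁴ = (0.870551)⁴ = 0.5744.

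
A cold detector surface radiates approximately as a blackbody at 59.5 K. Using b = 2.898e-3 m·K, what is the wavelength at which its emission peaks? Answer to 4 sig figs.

Wien's displacement law: λ_max = b/T = (2.898×10⁻³ m·K)/(59.5 K) = 4.8706×10⁻⁵ m.
That is 48.71 μm, in the infrared range.

λ_max ≈ 48.71 μm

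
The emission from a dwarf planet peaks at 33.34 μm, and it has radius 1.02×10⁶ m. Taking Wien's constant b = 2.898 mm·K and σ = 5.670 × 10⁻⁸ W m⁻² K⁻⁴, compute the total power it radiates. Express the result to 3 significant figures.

Wien's law: T = b/λ_max = 2.898×10⁻³/3.334×10⁻⁵ = 86.9226 K.
Surface area A = 4πR² = 4π(1.02×10⁶ m)² = 1.30741×10¹³ m².
Then P = σAT⁴ = 5.670×10⁻⁸×1.30741×10¹³×(86.9226)⁴ = 4.23×10¹³ W.

P ≈ 4.23×10¹³ W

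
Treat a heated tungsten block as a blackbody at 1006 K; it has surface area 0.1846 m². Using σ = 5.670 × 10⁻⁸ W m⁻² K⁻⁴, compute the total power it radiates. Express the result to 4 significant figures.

Area A = 0.1846 m².
P = σAT⁴ = 5.670×10⁻⁸ × 0.1846 × (1006)⁴ = 1.072×10⁴ W.

P ≈ 1.072×10⁴ W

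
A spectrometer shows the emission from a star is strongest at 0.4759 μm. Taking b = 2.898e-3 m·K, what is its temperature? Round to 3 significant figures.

Wien's law gives T = b/λ_max = (2.898×10⁻³ m·K)/(4.759×10⁻⁷ m) = 6.09×10³ K.

T ≈ 6.09×10³ K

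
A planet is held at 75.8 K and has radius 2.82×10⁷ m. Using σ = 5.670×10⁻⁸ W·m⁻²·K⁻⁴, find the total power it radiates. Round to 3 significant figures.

Surface area A = 4πR² = 4π(2.82×10⁷ m)² = 9.99328×10¹⁵ m².
P = σAT⁴ = 5.670×10⁻⁸ × 9.99328×10¹⁵ × (75.8)⁴ = 1.87×10¹⁶ W.

P ≈ 1.87×10¹⁶ W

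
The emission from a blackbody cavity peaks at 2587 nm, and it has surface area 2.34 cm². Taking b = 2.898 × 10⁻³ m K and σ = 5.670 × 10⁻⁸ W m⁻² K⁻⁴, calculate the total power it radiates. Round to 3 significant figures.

Wien's law: T = b/λ_max = 2.898×10⁻³/2.587×10⁻⁶ = 1120.22 K.
Area A = 2.34 cm² = 2.34×10⁻⁴ m².
Then P = σAT⁴ = 5.670×10⁻⁸×2.34×10⁻⁴×(1120.22)⁴ = 20.9 W.

P ≈ 20.9 W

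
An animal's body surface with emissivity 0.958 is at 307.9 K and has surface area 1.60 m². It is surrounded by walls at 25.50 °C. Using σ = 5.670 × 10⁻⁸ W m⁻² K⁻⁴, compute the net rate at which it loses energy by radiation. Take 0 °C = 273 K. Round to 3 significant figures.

Net loss ≈ 91.1 W

Surroundings: T = 25.50 °C + 273 = 298.50 K.
Area A = 1.60 m².
Net radiated power P_net = εσA(T⁴ − T₀⁴) = 0.958×5.670×10⁻⁸×1.60×(307.9⁴ − 298.50⁴).
T⁴ − T₀⁴ = 8.98750×10⁹ − 7.93921×10⁹ = 1.04829×10⁹ K⁴, so P_net = 91.1 W.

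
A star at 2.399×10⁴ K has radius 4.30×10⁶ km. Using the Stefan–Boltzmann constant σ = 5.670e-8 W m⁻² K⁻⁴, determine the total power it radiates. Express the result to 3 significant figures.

Surface area A = 4πR² = 4π(4.30×10⁹ m)² = 2.32352×10²⁰ m².
P = σAT⁴ = 5.670×10⁻⁸ × 2.32352×10²⁰ × (2.399×10⁴)⁴ = 4.36×10³⁰ W.

P ≈ 4.36×10³⁰ W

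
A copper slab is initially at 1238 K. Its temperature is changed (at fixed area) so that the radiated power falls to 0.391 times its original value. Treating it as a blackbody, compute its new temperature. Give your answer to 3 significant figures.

T₂ ≈ 979 K

P ∝ T⁴, so T₂/T₁ = (P₂/P₁)^(1/4) = (0.391)^(1/4) = 0.790759.
T₂ = 1238 × 0.790759 = 979 K.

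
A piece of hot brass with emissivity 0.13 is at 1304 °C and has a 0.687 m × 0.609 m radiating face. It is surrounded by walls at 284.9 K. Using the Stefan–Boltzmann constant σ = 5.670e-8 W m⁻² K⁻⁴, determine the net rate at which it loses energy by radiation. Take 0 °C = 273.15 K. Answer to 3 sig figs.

Net loss ≈ 1.91×10⁴ W

T = 1304 °C + 273.15 = 1577.15 K.
Area A = 0.687 × 0.609 = 0.418383 m².
Net radiated power P_net = εσA(T⁴ − T₀⁴) = 0.13×5.670×10⁻⁸×0.418383×(1577.15⁴ − 284.9⁴).
T⁴ − T₀⁴ = 6.18717×10¹² − 6.58825×10⁹ = 6.18058×10¹² K⁴, so P_net = 1.91×10⁴ W.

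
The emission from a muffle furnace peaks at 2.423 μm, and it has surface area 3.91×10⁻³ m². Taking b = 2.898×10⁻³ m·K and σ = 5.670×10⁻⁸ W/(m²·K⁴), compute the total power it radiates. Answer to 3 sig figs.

P ≈ 454 W

Wien's law: T = b/λ_max = 2.898×10⁻³/2.423×10⁻⁶ = 1196.04 K.
Area A = 3.91×10⁻³ m².
Then P = σAT⁴ = 5.670×10⁻⁸×3.91×10⁻³×(1196.04)⁴ = 454 W.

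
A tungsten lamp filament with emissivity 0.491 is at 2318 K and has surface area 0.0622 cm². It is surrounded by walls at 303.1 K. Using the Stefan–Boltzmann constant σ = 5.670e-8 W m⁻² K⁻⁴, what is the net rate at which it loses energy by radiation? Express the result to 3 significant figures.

Area A = 0.0622 cm² = 6.22×10⁻⁶ m².
Net radiated power P_net = εσA(T⁴ − T₀⁴) = 0.491×5.670×10⁻⁸×6.22×10⁻⁶×(2318⁴ − 303.1⁴).
T⁴ − T₀⁴ = 2.88705×10¹³ − 8.44003×10⁹ = 2.88621×10¹³ K⁴, so P_net = 5.00 W.

Net loss ≈ 5.00 W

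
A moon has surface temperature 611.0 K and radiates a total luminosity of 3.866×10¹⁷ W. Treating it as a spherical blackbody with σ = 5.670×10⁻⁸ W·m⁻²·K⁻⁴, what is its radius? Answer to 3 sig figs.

L = 4πR²σT⁴ ⇒ R = √(L/(4πσT⁴)).
σT⁴ = 7902.20 W/m², so R = √(3.866×10¹⁷/(4π×7902.20)) = 1.97×10⁶ m.

R ≈ 1.97×10⁶ m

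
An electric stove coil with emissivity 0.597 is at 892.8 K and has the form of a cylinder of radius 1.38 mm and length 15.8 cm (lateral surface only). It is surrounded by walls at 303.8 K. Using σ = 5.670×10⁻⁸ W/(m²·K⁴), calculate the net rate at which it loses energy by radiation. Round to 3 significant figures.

Net loss ≈ 29.1 W

Lateral area A = 2πrL = 2π×1.38×10⁻³×0.158 = 1.36999×10⁻³ m².
Net radiated power P_net = εσA(T⁴ − T₀⁴) = 0.597×5.670×10⁻⁸×1.36999×10⁻³×(892.8⁴ − 303.8⁴).
T⁴ − T₀⁴ = 6.35355×10¹¹ − 8.51826×10⁹ = 6.26837×10¹¹ K⁴, so P_net = 29.1 W.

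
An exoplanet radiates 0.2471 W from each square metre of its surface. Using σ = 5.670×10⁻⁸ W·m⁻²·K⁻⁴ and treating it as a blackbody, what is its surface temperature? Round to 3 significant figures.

T ≈ 45.7 K

I = σT⁴, so T = (I/σ)^(1/4) = (0.2471/(5.670×10⁻⁸))^(1/4) = 45.7 K.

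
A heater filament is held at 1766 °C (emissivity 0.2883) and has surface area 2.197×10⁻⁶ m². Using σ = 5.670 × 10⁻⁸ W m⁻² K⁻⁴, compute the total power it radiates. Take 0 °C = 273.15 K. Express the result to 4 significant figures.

T = 1766 °C + 273.15 = 2039.15 K.
Area A = 2.197×10⁻⁶ m².
P = εσAT⁴ = 0.2883 × 5.670×10⁻⁸ × 2.197×10⁻⁶ × (2039.15)⁴ = 0.6209 W.

P ≈ 0.6209 W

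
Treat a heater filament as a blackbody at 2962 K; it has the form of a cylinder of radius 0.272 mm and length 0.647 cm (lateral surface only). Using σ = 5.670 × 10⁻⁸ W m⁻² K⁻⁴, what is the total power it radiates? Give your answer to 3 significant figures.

P ≈ 48.3 W

Lateral area A = 2πrL = 2π×2.72×10⁻⁴×6.47×10⁻³ = 1.10574×10⁻⁵ m².
P = σAT⁴ = 5.670×10⁻⁸ × 1.10574×10⁻⁵ × (2962)⁴ = 48.3 W.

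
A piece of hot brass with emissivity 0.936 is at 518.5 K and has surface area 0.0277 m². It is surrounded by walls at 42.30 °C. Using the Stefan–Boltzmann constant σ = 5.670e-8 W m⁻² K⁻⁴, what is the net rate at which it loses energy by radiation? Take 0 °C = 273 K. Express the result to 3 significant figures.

Net loss ≈ 91.7 W

Surroundings: T = 42.30 °C + 273 = 315.30 K.
Area A = 0.0277 m².
Net radiated power P_net = εσA(T⁴ − T₀⁴) = 0.936×5.670×10⁻⁸×0.0277×(518.5⁴ − 315.30⁴).
T⁴ − T₀⁴ = 7.22762×10¹⁰ − 9.88316×10⁹ = 6.23930×10¹⁰ K⁴, so P_net = 91.7 W.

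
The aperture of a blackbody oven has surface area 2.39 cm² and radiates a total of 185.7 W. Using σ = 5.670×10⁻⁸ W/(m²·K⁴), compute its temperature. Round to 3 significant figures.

Area A = 2.39 cm² = 2.39×10⁻⁴ m².
P = σAT⁴ ⇒ T = (P/(σA))^(1/4) = (185.7/(5.670×10⁻⁸×2.39×10⁻⁴))^(1/4) = 1.92×10³ K.

T ≈ 1.92×10³ K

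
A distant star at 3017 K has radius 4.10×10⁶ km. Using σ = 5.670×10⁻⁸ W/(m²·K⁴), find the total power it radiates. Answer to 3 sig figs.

P ≈ 9.92×10²⁶ W

Surface area A = 4πR² = 4π(4.10×10⁹ m)² = 2.11241×10²⁰ m².
P = σAT⁴ = 5.670×10⁻⁸ × 2.11241×10²⁰ × (3017)⁴ = 9.92×10²⁶ W.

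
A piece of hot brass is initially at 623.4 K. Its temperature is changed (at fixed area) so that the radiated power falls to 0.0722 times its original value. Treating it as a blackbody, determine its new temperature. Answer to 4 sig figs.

P ∝ T⁴, so T₂/T₁ = (P₂/P₁)^(1/4) = (0.0722)^(1/4) = 0.518363.
T₂ = 623.4 × 0.518363 = 323.1 K.

T₂ ≈ 323.1 K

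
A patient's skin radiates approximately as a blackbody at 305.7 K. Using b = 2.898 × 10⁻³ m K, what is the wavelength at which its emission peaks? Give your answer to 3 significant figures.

Wien's displacement law: λ_max = b/T = (2.898×10⁻³ m·K)/(305.7 K) = 9.480×10⁻⁶ m.
That is 9.48 μm, in the infrared range.

λ_max ≈ 9.48 μm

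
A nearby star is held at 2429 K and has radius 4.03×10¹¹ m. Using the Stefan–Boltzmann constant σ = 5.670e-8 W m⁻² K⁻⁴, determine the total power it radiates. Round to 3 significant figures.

Surface area A = 4πR² = 4π(4.03×10¹¹ m)² = 2.04089×10²⁴ m².
P = σAT⁴ = 5.670×10⁻⁸ × 2.04089×10²⁴ × (2429)⁴ = 4.03×10³⁰ W.

P ≈ 4.03×10³⁰ W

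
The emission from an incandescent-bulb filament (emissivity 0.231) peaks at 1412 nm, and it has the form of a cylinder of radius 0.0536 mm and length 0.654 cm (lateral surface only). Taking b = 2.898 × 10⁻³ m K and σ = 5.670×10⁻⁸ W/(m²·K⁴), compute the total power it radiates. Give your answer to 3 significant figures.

Wien's law: T = b/λ_max = 2.898×10⁻³/1.412×10⁻⁶ = 2052.41 K.
Lateral area A = 2πrL = 2π×5.36×10⁻⁵×6.54×10⁻³ = 2.20253×10⁻⁶ m².
Then P = εσAT⁴ = 0.231×5.670×10⁻⁸×2.20253×10⁻⁶×(2052.41)⁴ = 0.512 W.

P ≈ 0.512 W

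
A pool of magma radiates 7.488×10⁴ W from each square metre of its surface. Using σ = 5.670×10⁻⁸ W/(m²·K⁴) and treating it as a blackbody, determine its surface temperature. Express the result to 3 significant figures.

T ≈ 1.07×10³ K

I = σT⁴, so T = (I/σ)^(1/4) = (7.488×10⁴/(5.670×10⁻⁸))^(1/4) = 1.07×10³ K.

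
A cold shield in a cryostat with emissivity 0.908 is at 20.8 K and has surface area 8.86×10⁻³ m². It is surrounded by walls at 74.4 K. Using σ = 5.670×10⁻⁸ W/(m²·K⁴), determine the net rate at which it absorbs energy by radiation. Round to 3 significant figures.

Net gain ≈ 0.0139 W

Area A = 8.86×10⁻³ m².
Net radiated power P_net = εσA(T⁴ − T₀⁴) = 0.908×5.670×10⁻⁸×8.86×10⁻³×(20.8⁴ − 74.4⁴).
T⁴ − T₀⁴ = 1.87177×10⁵ − 3.06402×10⁷ = -3.04530×10⁷ K⁴, so P_net = -0.0139 W — negative, meaning a net gain of 0.0139 W.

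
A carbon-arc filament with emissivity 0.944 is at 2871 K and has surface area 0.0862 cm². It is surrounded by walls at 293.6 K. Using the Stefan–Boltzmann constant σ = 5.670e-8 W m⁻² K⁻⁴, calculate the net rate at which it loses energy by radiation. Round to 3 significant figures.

Area A = 0.0862 cm² = 8.62×10⁻⁶ m².
Net radiated power P_net = εσA(T⁴ − T₀⁴) = 0.944×5.670×10⁻⁸×8.62×10⁻⁶×(2871⁴ − 293.6⁴).
T⁴ − T₀⁴ = 6.79411×10¹³ − 7.43061×10⁹ = 6.79337×10¹³ K⁴, so P_net = 31.3 W.

Net loss ≈ 31.3 W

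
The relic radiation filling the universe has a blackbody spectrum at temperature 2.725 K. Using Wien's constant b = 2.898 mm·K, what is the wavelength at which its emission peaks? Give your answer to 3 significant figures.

Wien's displacement law: λ_max = b/T = (2.898×10⁻³ m·K)/(2.725 K) = 1.063×10⁻³ m.
That is 1.06 mm, in the microwave range.

λ_max ≈ 1.06 mm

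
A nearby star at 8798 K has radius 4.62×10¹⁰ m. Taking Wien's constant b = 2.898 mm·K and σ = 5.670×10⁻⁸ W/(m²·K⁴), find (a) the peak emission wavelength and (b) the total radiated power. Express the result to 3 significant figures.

λ_max ≈ 329 nm; P ≈ 9.11×10³⁰ W

(a) λ_max = b/T = 2.898×10⁻³/8798 = 3.294×10⁻⁷ m = 329 nm.
Surface area A = 4πR² = 4π(4.62×10¹⁰ m)² = 2.68222×10²² m².
(b) P = σAT⁴ = 5.670×10⁻⁸×2.68222×10²²×(8798)⁴ = 9.11×10³⁰ W.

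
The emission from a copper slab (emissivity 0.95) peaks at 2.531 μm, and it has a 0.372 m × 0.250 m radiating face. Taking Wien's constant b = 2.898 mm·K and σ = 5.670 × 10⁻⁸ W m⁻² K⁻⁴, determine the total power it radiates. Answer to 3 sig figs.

Wien's law: T = b/λ_max = 2.898×10⁻³/2.531×10⁻⁶ = 1145.00 K.
Area A = 0.372 × 0.250 = 0.093 m².
Then P = εσAT⁴ = 0.95×5.670×10⁻⁸×0.093×(1145.00)⁴ = 8.61×10³ W.

P ≈ 8.61×10³ W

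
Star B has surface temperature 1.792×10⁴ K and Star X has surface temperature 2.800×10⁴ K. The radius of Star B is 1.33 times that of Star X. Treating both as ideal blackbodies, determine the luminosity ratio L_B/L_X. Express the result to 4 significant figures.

L ∝ R²T⁴, so L_B/L_X = (R_B/R_X)²(T_B/T_X)⁴ = (1.33)² × (1.792×10⁴/2.800×10⁴)⁴ = 1.7689 × 0.167772 = 0.2968.

L_B/L_X ≈ 0.2968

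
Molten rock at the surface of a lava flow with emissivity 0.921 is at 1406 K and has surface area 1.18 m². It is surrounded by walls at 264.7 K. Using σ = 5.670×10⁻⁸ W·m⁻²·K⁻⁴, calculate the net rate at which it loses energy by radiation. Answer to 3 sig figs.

Net loss ≈ 2.41×10⁵ W

Area A = 1.18 m².
Net radiated power P_net = εσA(T⁴ − T₀⁴) = 0.921×5.670×10⁻⁸×1.18×(1406⁴ − 264.7⁴).
T⁴ − T₀⁴ = 3.90788×10¹² − 4.90926×10⁹ = 3.90297×10¹² K⁴, so P_net = 2.41×10⁵ W.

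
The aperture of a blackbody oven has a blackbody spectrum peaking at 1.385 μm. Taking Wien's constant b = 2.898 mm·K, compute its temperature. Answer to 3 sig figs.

T ≈ 2.09×10³ K

Wien's law gives T = b/λ_max = (2.898×10⁻³ m·K)/(1.385×10⁻⁶ m) = 2.09×10³ K.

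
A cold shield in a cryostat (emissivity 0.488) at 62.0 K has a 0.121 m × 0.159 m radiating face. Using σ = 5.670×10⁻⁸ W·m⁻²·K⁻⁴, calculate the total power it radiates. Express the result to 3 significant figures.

Area A = 0.121 × 0.159 = 0.019239 m².
P = εσAT⁴ = 0.488 × 5.670×10⁻⁸ × 0.019239 × (62.0)⁴ = 7.87×10⁻³ W.

P ≈ 7.87×10⁻³ W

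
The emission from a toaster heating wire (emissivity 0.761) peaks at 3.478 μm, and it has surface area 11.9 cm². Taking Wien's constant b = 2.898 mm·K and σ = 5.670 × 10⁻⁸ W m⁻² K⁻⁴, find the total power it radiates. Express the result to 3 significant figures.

P ≈ 24.8 W

Wien's law: T = b/λ_max = 2.898×10⁻³/3.478×10⁻⁶ = 833.237 K.
Area A = 11.9 cm² = 1.19×10⁻³ m².
Then P = εσAT⁴ = 0.761×5.670×10⁻⁸×1.19×10⁻³×(833.237)⁴ = 24.8 W.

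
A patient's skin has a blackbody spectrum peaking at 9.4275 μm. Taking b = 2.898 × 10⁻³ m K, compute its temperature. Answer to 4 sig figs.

T ≈ 307.4 K

Wien's law gives T = b/λ_max = (2.898×10⁻³ m·K)/(9.4275×10⁻⁶ m) = 307.4 K.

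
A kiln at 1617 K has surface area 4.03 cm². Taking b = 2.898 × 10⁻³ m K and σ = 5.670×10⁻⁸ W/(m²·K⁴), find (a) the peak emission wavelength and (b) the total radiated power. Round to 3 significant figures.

λ_max ≈ 1.79 μm; P ≈ 156 W

(a) λ_max = b/T = 2.898×10⁻³/1617 = 1.792×10⁻⁶ m = 1.79 μm.
Area A = 4.03 cm² = 4.03×10⁻⁴ m².
(b) P = σAT⁴ = 5.670×10⁻⁸×4.03×10⁻⁴×(1617)⁴ = 156 W.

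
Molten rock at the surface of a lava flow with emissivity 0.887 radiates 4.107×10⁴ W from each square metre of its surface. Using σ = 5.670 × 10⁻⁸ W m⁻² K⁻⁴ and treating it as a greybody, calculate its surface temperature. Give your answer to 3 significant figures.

T ≈ 951 K

I = εσT⁴, so T = (I/εσ)^(1/4) = (4.107×10⁴/(0.887×5.670×10⁻⁸))^(1/4) = 951 K.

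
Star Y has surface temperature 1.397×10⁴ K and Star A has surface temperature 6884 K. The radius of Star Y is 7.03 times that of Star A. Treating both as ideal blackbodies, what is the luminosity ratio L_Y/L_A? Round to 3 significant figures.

L_Y/L_A ≈ 838

L ∝ R²T⁴, so L_Y/L_A = (R_Y/R_A)²(T_Y/T_A)⁴ = (7.03)² × (1.397×10⁴/6884)⁴ = 49.4209 × 16.9599 = 838.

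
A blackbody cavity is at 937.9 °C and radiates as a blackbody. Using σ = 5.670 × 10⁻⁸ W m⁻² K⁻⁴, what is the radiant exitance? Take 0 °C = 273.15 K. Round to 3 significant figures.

I ≈ 1.22×10⁵ W/m²

T = 937.9 °C + 273.15 = 1211.05 K.
Stefan–Boltzmann: I = σT⁴ = 5.670×10⁻⁸ × (1211.05)⁴ = 1.22×10⁵ W/m².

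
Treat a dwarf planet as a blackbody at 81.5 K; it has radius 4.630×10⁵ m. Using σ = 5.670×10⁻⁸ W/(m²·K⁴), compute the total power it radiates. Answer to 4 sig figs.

P ≈ 6.739×10¹² W

Surface area A = 4πR² = 4π(4.630×10⁵ m)² = 2.69384×10¹² m².
P = σAT⁴ = 5.670×10⁻⁸ × 2.69384×10¹² × (81.5)⁴ = 6.739×10¹² W.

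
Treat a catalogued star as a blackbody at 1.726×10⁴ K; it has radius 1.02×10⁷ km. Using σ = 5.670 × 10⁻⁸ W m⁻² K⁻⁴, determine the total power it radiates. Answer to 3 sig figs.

Surface area A = 4πR² = 4π(1.02×10¹⁰ m)² = 1.30741×10²¹ m².
P = σAT⁴ = 5.670×10⁻⁸ × 1.30741×10²¹ × (1.726×10⁴)⁴ = 6.58×10³⁰ W.

P ≈ 6.58×10³⁰ W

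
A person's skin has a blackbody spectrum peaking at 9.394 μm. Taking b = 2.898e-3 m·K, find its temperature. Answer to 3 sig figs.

T ≈ 308 K

Wien's law gives T = b/λ_max = (2.898×10⁻³ m·K)/(9.394×10⁻⁶ m) = 308 K.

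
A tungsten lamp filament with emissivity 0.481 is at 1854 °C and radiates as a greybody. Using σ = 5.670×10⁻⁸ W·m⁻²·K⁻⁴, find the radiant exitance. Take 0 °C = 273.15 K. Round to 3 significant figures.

I ≈ 5.58×10⁵ W/m²

T = 1854 °C + 273.15 = 2127.15 K.
Stefan–Boltzmann: I = εσT⁴ = 0.481 × 5.670×10⁻⁸ × (2127.15)⁴ = 5.58×10⁵ W/m².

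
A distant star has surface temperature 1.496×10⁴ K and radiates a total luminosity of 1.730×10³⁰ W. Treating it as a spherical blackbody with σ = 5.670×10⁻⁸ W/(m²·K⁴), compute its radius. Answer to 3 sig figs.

R ≈ 6.96×10⁹ m

L = 4πR²σT⁴ ⇒ R = √(L/(4πσT⁴)).
σT⁴ = 2.83994×10⁹ W/m², so R = √(1.730×10³⁰/(4π×2.83994×10⁹)) = 6.96×10⁹ m.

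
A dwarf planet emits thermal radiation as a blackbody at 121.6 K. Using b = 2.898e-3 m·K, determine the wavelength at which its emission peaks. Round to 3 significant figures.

λ_max ≈ 23.8 μm

Wien's displacement law: λ_max = b/T = (2.898×10⁻³ m·K)/(121.6 K) = 2.383×10⁻⁵ m.
That is 23.8 μm, in the infrared range.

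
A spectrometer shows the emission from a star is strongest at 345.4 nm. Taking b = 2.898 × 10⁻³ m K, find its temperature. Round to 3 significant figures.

T ≈ 8.39×10³ K

Wien's law gives T = b/λ_max = (2.898×10⁻³ m·K)/(3.454×10⁻⁷ m) = 8.39×10³ K.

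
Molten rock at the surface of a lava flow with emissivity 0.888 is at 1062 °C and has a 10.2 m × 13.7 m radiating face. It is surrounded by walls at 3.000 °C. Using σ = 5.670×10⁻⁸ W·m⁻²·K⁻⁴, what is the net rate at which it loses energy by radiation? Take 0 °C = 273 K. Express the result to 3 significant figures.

T = 1062 °C + 273 = 1335 K.
Surroundings: T = 3.000 °C + 273 = 276.000 K.
Area A = 10.2 × 13.7 = 139.74 m².
Net radiated power P_net = εσA(T⁴ − T₀⁴) = 0.888×5.670×10⁻⁸×139.74×(1335⁴ − 276.000⁴).
T⁴ − T₀⁴ = 3.17633×10¹² − 5.80278×10⁹ = 3.17053×10¹² K⁴, so P_net = 2.23×10⁷ W.

Net loss ≈ 2.23×10⁷ W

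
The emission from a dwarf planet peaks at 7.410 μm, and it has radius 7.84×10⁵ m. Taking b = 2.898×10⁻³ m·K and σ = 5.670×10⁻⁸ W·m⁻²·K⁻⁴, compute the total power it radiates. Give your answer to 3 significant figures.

P ≈ 1.02×10¹⁶ W

Wien's law: T = b/λ_max = 2.898×10⁻³/7.410×10⁻⁶ = 391.093 K.
Surface area A = 4πR² = 4π(7.84×10⁵ m)² = 7.72400×10¹² m².
Then P = σAT⁴ = 5.670×10⁻⁸×7.72400×10¹²×(391.093)⁴ = 1.02×10¹⁶ W.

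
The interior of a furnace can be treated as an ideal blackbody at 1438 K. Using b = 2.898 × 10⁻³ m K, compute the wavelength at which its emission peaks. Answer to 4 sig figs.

Wien's displacement law: λ_max = b/T = (2.898×10⁻³ m·K)/(1438 K) = 2.0153×10⁻⁶ m.
That is 2015 nm, in the infrared range.

λ_max ≈ 2015 nm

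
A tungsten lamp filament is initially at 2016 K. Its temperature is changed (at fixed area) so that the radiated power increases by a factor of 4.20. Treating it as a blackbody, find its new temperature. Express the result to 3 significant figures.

P ∝ T⁴, so T₂/T₁ = (P₂/P₁)^(1/4) = (4.20)^(1/4) = 1.43157.
T₂ = 2016 × 1.43157 = 2.89×10³ K.

T₂ ≈ 2.89×10³ K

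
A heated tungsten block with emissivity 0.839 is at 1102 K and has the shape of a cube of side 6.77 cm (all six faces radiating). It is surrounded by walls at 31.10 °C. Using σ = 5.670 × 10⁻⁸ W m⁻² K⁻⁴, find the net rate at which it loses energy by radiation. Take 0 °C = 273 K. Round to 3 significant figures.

Surroundings: T = 31.10 °C + 273 = 304.10 K.
Area A = 6s² = 6×(0.0677 m)² = 0.0274997 m².
Net radiated power P_net = εσA(T⁴ − T₀⁴) = 0.839×5.670×10⁻⁸×0.0274997×(1102⁴ − 304.10⁴).
T⁴ − T₀⁴ = 1.47478×10¹² − 8.55196×10⁹ = 1.46623×10¹² K⁴, so P_net = 1.92×10³ W.

Net loss ≈ 1.92×10³ W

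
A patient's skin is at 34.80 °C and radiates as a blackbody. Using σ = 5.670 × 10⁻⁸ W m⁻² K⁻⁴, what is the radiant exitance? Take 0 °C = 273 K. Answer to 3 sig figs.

T = 34.80 °C + 273 = 307.80 K.
Stefan–Boltzmann: I = σT⁴ = 5.670×10⁻⁸ × (307.80)⁴ = 509 W/m².

I ≈ 509 W/m²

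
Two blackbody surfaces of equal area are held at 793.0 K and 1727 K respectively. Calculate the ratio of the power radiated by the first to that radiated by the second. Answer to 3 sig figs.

With equal areas, P₁/P₂ = (T₁/T₂)⁴ = (793.0/1727)⁴ = 0.0445.

P₁/P₂ ≈ 0.0445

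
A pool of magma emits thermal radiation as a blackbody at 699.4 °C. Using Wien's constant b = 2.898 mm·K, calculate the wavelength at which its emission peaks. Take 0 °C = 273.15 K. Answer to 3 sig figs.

λ_max ≈ 2.98×10³ nm

T = 699.4 °C + 273.15 = 972.55 K.
Wien's displacement law: λ_max = b/T = (2.898×10⁻³ m·K)/(972.55 K) = 2.980×10⁻⁶ m.
That is 2.98×10³ nm, in the infrared range.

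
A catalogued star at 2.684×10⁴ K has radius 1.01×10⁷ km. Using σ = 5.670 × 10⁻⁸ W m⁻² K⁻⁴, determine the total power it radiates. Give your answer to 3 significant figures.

Surface area A = 4πR² = 4π(1.01×10¹⁰ m)² = 1.28190×10²¹ m².
P = σAT⁴ = 5.670×10⁻⁸ × 1.28190×10²¹ × (2.684×10⁴)⁴ = 3.77×10³¹ W.

P ≈ 3.77×10³¹ W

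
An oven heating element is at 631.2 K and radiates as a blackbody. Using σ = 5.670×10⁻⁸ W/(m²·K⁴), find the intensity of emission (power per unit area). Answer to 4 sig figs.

I ≈ 9000 W/m²

Stefan–Boltzmann: I = σT⁴ = 5.670×10⁻⁸ × (631.2)⁴ = 9000 W/m².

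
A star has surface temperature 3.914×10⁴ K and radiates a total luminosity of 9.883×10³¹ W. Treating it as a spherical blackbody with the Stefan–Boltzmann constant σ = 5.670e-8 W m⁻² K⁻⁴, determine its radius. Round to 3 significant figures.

R ≈ 7.69×10⁹ m

L = 4πR²σT⁴ ⇒ R = √(L/(4πσT⁴)).
σT⁴ = 1.33066×10¹¹ W/m², so R = √(9.883×10³¹/(4π×1.33066×10¹¹)) = 7.69×10⁹ m.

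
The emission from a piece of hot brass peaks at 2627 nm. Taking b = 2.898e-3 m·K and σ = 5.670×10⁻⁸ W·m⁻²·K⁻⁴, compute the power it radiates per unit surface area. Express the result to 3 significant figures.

Wien's law: T = b/λ_max = 2.898×10⁻³/2.627×10⁻⁶ = 1103.16 K.
Then I = σT⁴ = 5.670×10⁻⁸×(1103.16)⁴ = 8.40×10⁴ W/m².

I ≈ 8.40×10⁴ W/m²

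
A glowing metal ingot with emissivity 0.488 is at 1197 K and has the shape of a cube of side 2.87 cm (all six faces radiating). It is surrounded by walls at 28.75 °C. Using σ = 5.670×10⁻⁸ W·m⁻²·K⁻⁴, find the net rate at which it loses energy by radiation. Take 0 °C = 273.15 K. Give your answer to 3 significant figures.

Net loss ≈ 280 W

Surroundings: T = 28.75 °C + 273.15 = 301.90 K.
Area A = 6s² = 6×(0.0287 m)² = 4.94214×10⁻³ m².
Net radiated power P_net = εσA(T⁴ − T₀⁴) = 0.488×5.670×10⁻⁸×4.94214×10⁻³×(1197⁴ − 301.90⁴).
T⁴ − T₀⁴ = 2.05294×10¹² − 8.30716×10⁹ = 2.04463×10¹² K⁴, so P_net = 280 W.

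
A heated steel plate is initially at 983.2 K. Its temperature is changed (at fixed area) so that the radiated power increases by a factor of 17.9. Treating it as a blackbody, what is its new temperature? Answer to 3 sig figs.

P ∝ T⁴, so T₂/T₁ = (P₂/P₁)^(1/4) = (17.9)^(1/4) = 2.05690.
T₂ = 983.2 × 2.05690 = 2.02×10³ K.

T₂ ≈ 2.02×10³ K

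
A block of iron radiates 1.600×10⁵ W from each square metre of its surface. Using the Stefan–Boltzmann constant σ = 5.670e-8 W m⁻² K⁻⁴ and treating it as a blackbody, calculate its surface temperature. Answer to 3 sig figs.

T ≈ 1.30×10³ K

I = σT⁴, so T = (I/σ)^(1/4) = (1.600×10⁵/(5.670×10⁻⁸))^(1/4) = 1.30×10³ K.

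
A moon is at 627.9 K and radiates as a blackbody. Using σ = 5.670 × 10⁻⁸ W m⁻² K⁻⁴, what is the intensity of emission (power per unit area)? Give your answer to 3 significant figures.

I ≈ 8.81×10³ W/m²

Stefan–Boltzmann: I = σT⁴ = 5.670×10⁻⁸ × (627.9)⁴ = 8.81×10³ W/m².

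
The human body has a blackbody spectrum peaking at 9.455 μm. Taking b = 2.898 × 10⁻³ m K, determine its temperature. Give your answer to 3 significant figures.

T ≈ 307 K

Wien's law gives T = b/λ_max = (2.898×10⁻³ m·K)/(9.455×10⁻⁶ m) = 307 K.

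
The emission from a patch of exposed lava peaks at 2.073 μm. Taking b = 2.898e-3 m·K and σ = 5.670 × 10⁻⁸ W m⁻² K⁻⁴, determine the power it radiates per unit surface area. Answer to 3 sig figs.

Wien's law: T = b/λ_max = 2.898×10⁻³/2.073×10⁻⁶ = 1397.97 K.
Then I = σT⁴ = 5.670×10⁻⁸×(1397.97)⁴ = 2.17×10⁵ W/m².

I ≈ 2.17×10⁵ W/m²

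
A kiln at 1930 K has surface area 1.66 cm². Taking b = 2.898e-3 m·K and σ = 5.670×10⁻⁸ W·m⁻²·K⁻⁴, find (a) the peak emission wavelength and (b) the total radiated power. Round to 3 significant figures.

λ_max ≈ 1.50×10³ nm; P ≈ 131 W

(a) λ_max = b/T = 2.898×10⁻³/1930 = 1.502×10⁻⁶ m = 1.50×10³ nm.
Area A = 1.66 cm² = 1.66×10⁻⁴ m².
(b) P = σAT⁴ = 5.670×10⁻⁸×1.66×10⁻⁴×(1930)⁴ = 131 W.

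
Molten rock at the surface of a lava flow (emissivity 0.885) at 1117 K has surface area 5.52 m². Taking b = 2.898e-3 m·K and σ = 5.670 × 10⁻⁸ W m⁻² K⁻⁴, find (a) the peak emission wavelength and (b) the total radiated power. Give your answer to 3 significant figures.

λ_max ≈ 2.59 μm; P ≈ 4.31×10⁵ W

(a) λ_max = b/T = 2.898×10⁻³/1117 = 2.594×10⁻⁶ m = 2.59 μm.
Area A = 5.52 m².
(b) P = εσAT⁴ = 0.885×5.670×10⁻⁸×5.52×(1117)⁴ = 4.31×10⁵ W.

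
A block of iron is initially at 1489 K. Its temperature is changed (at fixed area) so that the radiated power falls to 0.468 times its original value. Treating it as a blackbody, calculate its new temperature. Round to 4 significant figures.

T₂ ≈ 1232 K

P ∝ T⁴, so T₂/T₁ = (P₂/P₁)^(1/4) = (0.468)^(1/4) = 0.827107.
T₂ = 1489 × 0.827107 = 1232 K.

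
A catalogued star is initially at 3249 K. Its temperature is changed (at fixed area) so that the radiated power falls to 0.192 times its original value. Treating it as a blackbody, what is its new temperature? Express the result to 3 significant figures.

T₂ ≈ 2.15×10³ K

P ∝ T⁴, so T₂/T₁ = (P₂/P₁)^(1/4) = (0.192)^(1/4) = 0.661950.
T₂ = 3249 × 0.661950 = 2.15×10³ K.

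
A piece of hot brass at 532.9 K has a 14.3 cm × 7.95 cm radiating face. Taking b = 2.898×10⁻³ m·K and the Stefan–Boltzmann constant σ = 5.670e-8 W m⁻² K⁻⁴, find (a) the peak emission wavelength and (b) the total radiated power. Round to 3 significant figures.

(a) λ_max = b/T = 2.898×10⁻³/532.9 = 5.438×10⁻⁶ m = 5.44 μm.
Area A = 0.143 × 0.0795 = 0.0113685 m².
(b) P = σAT⁴ = 5.670×10⁻⁸×0.0113685×(532.9)⁴ = 52.0 W.

λ_max ≈ 5.44 μm; P ≈ 52.0 W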